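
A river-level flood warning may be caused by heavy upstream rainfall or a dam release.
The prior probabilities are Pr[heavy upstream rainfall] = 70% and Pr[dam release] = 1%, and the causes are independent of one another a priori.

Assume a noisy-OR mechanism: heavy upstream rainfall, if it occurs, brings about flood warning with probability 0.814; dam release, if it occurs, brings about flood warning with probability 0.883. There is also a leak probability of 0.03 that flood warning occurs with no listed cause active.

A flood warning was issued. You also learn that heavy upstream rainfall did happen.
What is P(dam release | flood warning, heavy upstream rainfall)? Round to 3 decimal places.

P(dam release | flood warning, heavy upstream rainfall) ≈ 0.012

Under noisy-OR, P(flood warning | causes) = 1 − (1−0.03)·∏(1−qᵢ) over the active causes.
Enumerate both values of dam release and weight by the priors:
  P(flood warning | heavy upstream rainfall) = 0.81958×0.99 + 0.978891×0.01
        = 0.811384 + 0.009789 = 0.821173
The terms with dam release present sum to 0.009789, so
  P(dam release | flood warning, heavy upstream rainfall) = 0.009789 / 0.821173 ≈ 0.012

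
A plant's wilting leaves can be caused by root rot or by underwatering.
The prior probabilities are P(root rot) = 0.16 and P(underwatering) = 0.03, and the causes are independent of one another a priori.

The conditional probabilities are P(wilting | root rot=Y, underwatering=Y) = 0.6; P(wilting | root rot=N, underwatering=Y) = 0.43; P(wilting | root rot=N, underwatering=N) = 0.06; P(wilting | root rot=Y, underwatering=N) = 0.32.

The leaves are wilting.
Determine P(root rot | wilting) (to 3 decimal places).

P(root rot | wilting) ≈ 0.468

P(wilting) = 0.06×0.84×0.97 + 0.43×0.84×0.03 + 0.32×0.16×0.97 + 0.6×0.16×0.03 = 0.048888 + 0.010836 + 0.049664 + 0.002880 = 0.112268
Of this, 0.052544 comes from 0.049664 + 0.002880 (the root rot=true cases).
Hence the posterior is 0.052544/0.112268 ≈ 0.468.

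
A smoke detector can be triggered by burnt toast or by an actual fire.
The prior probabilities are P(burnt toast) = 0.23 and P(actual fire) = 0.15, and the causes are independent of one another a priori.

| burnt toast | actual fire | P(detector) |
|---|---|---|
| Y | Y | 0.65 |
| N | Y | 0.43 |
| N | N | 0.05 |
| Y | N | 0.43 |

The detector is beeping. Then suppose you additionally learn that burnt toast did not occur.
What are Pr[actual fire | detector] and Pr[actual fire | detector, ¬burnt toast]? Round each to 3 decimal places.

By total probability over the 4 (burnt toast, actual fire) configurations:
  P(detector) = 0.05×0.77×0.85 + 0.43×0.77×0.15 + 0.43×0.23×0.85 + 0.65×0.23×0.15
        = 0.032725 + 0.049665 + 0.084065 + 0.022425 = 0.188880
Keeping only the actual fire-present terms gives 0.072090, so
  P(actual fire | detector) = 0.072090 / 0.188880 ≈ 0.382

Now condition on the additional information:
Sum P(detector|·) weighted by the priors over both values of actual fire:
  P(detector | ¬burnt toast) = 0.05·0.85 + 0.43·0.15
        = 0.042500 + 0.064500 = 0.107000
The terms with actual fire present sum to 0.064500, so
  P(actual fire | detector, ¬burnt toast) = 0.064500 / 0.107000 ≈ 0.603

Pr[actual fire | detector] ≈ 0.382; Pr[actual fire | detector, ¬burnt toast] ≈ 0.603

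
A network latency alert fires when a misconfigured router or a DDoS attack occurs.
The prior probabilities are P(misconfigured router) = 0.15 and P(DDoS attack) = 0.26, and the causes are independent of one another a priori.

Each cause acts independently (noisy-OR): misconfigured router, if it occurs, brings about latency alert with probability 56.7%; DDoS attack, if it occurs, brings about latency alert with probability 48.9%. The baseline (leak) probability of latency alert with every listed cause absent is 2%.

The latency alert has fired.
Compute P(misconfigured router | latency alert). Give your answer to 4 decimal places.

P(misconfigured router | latency alert) ≈ 0.4345

Under noisy-OR, P(latency alert | causes) = 1 − (1−0.02)·∏(1−qᵢ) over the active causes.
Weight on misconfigured router=true, given the evidence: 0.063898 + 0.030543 = 0.094441
Denominator P(latency alert): 0.02*0.85*0.74 + 0.49922*0.85*0.26 + 0.57566*0.15*0.74 + 0.783162*0.15*0.26 = 0.217349
Posterior = 0.094441 / 0.217349 ≈ 0.4345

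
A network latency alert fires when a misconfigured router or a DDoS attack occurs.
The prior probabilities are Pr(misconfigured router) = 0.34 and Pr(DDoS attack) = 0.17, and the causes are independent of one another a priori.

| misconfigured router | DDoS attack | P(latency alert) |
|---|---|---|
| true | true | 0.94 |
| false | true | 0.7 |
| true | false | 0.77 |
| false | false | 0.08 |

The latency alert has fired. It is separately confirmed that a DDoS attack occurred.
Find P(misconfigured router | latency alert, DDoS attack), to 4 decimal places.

P(latency alert | DDoS attack) = 0.7·0.66 + 0.94·0.34 = 0.462000 + 0.319600 = 0.781600
Of this, 0.319600 comes from 0.94·0.34 (the misconfigured router=true cases).
Hence the posterior is 0.319600/0.781600 ≈ 0.4089.

P(misconfigured router | latency alert, DDoS attack) ≈ 0.4089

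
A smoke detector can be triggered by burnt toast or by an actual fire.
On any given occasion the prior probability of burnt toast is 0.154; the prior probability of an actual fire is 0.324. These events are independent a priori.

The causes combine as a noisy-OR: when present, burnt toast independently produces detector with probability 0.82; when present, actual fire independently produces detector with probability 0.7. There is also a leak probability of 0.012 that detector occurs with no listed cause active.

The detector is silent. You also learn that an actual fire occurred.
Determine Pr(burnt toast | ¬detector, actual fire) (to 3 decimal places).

Pr(burnt toast | ¬detector, actual fire) ≈ 0.032

Under noisy-OR, P(detector | causes) = 1 − (1−0.012)·∏(1−qᵢ) over the active causes.
For the numerator, keep only burnt toast=true terms: 0.053352·0.154 = 0.008216
The normalizing constant is 0.2964·0.846 + 0.053352·0.154 = 0.258970
Posterior = 0.008216 / 0.258970 ≈ 0.032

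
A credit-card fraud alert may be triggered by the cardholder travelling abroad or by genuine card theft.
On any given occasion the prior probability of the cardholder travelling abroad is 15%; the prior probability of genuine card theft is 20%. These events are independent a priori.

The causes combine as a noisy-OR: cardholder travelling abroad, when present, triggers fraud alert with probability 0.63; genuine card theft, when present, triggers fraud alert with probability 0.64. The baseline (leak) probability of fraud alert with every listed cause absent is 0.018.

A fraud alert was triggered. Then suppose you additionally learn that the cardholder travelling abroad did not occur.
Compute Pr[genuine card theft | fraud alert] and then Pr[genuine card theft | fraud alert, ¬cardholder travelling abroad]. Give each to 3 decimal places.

Pr[genuine card theft | fraud alert] ≈ 0.605; Pr[genuine card theft | fraud alert, ¬cardholder travelling abroad] ≈ 0.900

Under noisy-OR, P(fraud alert | causes) = 1 − (1−0.018)·∏(1−qᵢ) over the active causes.
For the numerator, keep only genuine card theft=true terms: 0.109902 + 0.026076 = 0.135978
Normalizer over all consistent configurations: 0.018*0.85*0.8 + 0.64648*0.85*0.2 + 0.63666*0.15*0.8 + 0.869198*0.15*0.2 = 0.224617
P(genuine card theft | fraud alert) = 0.135978/0.224617 ≈ 0.605

Now condition on the additional information:
Enumerate both values of genuine card theft and weight by the priors:
  P(fraud alert | ¬cardholder travelling abroad) = 0.018×0.8 + 0.64648×0.2
        = 0.014400 + 0.129296 = 0.143696
Keeping only the genuine card theft-present terms gives 0.129296, so
  P(genuine card theft | fraud alert, ¬cardholder travelling abroad) = 0.129296 / 0.143696 ≈ 0.900
With cardholder travelling abroad excluded, genuine card theft must carry more of the explanatory weight for the fraud alert.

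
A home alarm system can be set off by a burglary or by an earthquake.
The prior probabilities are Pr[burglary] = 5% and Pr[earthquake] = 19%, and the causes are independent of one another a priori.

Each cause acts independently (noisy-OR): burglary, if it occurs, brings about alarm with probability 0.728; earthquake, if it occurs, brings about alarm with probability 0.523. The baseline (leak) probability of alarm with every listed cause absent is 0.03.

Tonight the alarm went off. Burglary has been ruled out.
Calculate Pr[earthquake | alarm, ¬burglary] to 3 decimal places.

Under noisy-OR, P(alarm | causes) = 1 − (1−0.03)·∏(1−qᵢ) over the active causes.
For the numerator, keep only earthquake=true terms: 0.53731×0.19 = 0.102089
Normalizer over all consistent configurations: 0.03×0.81 + 0.53731×0.19 = 0.126389
P(earthquake | alarm, ¬burglary) = 0.102089/0.126389 ≈ 0.808

Pr[earthquake | alarm, ¬burglary] ≈ 0.808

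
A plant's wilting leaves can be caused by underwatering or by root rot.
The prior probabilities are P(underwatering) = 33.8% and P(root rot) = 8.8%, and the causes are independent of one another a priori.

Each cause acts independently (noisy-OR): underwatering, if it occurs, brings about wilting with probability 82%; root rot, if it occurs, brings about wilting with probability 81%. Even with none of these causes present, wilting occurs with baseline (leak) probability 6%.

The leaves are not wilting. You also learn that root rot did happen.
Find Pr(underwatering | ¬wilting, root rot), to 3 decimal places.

Pr(underwatering | ¬wilting, root rot) ≈ 0.084

Under noisy-OR, P(wilting | causes) = 1 − (1−0.06)·∏(1−qᵢ) over the active causes.
P(¬wilting | root rot) = 0.1786*0.662 + 0.032148*0.338 = 0.118233 + 0.010866 = 0.129099
Restricting to configurations with underwatering present: 0.032148*0.338 = 0.010866.
Hence the posterior is 0.010866/0.129099 ≈ 0.084.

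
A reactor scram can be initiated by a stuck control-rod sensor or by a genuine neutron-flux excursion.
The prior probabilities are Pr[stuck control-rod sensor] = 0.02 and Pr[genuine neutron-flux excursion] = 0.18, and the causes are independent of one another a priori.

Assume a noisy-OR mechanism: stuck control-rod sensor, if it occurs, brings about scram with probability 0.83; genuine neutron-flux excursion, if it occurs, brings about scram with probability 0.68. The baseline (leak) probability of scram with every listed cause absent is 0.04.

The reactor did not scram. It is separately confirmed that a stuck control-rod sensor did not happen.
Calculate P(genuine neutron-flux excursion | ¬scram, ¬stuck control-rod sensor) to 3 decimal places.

Under noisy-OR, P(scram | causes) = 1 − (1−0.04)·∏(1−qᵢ) over the active causes.
P(¬scram | ¬stuck control-rod sensor) = 0.96×0.82 + 0.3072×0.18 = 0.787200 + 0.055296 = 0.842496
Of this, 0.055296 comes from 0.3072×0.18 (the genuine neutron-flux excursion=true cases).
P(genuine neutron-flux excursion | ¬scram, ¬stuck control-rod sensor) = 0.055296 / 0.842496 ≈ 0.066

P(genuine neutron-flux excursion | ¬scram, ¬stuck control-rod sensor) ≈ 0.066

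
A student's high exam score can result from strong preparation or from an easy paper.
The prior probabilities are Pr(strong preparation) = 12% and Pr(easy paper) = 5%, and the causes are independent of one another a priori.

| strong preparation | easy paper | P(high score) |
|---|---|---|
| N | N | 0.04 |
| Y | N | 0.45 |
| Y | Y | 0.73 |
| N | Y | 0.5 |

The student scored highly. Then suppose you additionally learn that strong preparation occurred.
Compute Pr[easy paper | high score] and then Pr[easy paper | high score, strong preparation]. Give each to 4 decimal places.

Pr[easy paper | high score] ≈ 0.2374; Pr[easy paper | high score, strong preparation] ≈ 0.0787

For the numerator, keep only easy paper=true terms: 0.022000 + 0.004380 = 0.026380
Normalizer over all consistent configurations: 0.04×0.88×0.95 + 0.5×0.88×0.05 + 0.45×0.12×0.95 + 0.73×0.12×0.05 = 0.111120
Posterior = 0.026380 / 0.111120 ≈ 0.2374

With the extra evidence:
Enumerate both values of easy paper and weight by the priors:
  P(high score | strong preparation) = 0.45*0.95 + 0.73*0.05
        = 0.427500 + 0.036500 = 0.464000
Configurations with easy paper contribute 0.036500, so
  P(easy paper | high score, strong preparation) = 0.036500 / 0.464000 ≈ 0.0787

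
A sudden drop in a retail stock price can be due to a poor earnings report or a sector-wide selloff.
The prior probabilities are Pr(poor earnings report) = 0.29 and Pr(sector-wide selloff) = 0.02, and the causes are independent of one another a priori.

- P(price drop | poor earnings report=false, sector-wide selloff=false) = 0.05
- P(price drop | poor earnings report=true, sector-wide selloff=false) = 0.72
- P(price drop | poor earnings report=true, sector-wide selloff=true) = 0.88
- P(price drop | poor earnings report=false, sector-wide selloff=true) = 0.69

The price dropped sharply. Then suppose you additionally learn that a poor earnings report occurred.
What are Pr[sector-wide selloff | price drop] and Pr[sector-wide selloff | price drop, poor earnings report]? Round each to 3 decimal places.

Sum P(price drop|·) weighted by the priors over the 4 (poor earnings report, sector-wide selloff) configurations:
  P(price drop) = 0.05·0.71·0.98 + 0.69·0.71·0.02 + 0.72·0.29·0.98 + 0.88·0.29·0.02
        = 0.034790 + 0.009798 + 0.204624 + 0.005104 = 0.254316
Configurations with sector-wide selloff contribute 0.014902, so
  P(sector-wide selloff | price drop) = 0.014902 / 0.254316 ≈ 0.059

Now condition on the additional information:
For the numerator, keep only sector-wide selloff=true terms: 0.88·0.02 = 0.017600
The normalizing constant is 0.72·0.98 + 0.88·0.02 = 0.723200
Posterior = 0.017600 / 0.723200 ≈ 0.024
— poor earnings report explains away the evidence for sector-wide selloff.

Pr[sector-wide selloff | price drop] ≈ 0.059; Pr[sector-wide selloff | price drop, poor earnings report] ≈ 0.024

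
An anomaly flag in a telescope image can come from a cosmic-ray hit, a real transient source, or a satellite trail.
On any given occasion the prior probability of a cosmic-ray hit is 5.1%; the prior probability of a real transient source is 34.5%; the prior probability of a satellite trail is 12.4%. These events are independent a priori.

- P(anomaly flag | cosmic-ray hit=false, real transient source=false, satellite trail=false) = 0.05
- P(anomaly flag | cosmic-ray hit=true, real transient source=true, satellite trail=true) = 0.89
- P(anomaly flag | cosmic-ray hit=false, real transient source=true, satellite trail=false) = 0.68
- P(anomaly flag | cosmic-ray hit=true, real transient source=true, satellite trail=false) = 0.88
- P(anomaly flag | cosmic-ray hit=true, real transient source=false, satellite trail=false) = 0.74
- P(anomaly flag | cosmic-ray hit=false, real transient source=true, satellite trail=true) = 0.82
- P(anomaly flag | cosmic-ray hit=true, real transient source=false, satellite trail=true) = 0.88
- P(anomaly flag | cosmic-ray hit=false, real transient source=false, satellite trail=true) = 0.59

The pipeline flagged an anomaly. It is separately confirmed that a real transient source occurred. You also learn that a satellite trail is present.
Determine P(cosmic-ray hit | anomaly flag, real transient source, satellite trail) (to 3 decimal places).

P(cosmic-ray hit | anomaly flag, real transient source, satellite trail) ≈ 0.055

Sum P(anomaly flag|·) weighted by the priors over both values of cosmic-ray hit:
  P(anomaly flag | real transient source, satellite trail) = 0.82*0.949 + 0.89*0.051
        = 0.778180 + 0.045390 = 0.823570
Configurations with cosmic-ray hit contribute 0.045390, so
  P(cosmic-ray hit | anomaly flag, real transient source, satellite trail) = 0.045390 / 0.823570 ≈ 0.055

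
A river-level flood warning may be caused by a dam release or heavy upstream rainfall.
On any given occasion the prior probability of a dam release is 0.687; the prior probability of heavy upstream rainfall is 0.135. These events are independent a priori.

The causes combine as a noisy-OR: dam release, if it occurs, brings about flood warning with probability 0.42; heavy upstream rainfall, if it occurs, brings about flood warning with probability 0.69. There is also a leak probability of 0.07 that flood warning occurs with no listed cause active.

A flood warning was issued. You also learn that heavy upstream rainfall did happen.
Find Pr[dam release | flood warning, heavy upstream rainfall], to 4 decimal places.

Under noisy-OR, P(flood warning | causes) = 1 − (1−0.07)·∏(1−qᵢ) over the active causes.
Weight on dam release=true, given the evidence: 0.832786*0.687 = 0.572124
Denominator P(flood warning | heavy upstream rainfall): 0.7117*0.313 + 0.832786*0.687 = 0.794886
P(dam release | flood warning, heavy upstream rainfall) = 0.572124/0.794886 ≈ 0.7198

Pr[dam release | flood warning, heavy upstream rainfall] ≈ 0.7198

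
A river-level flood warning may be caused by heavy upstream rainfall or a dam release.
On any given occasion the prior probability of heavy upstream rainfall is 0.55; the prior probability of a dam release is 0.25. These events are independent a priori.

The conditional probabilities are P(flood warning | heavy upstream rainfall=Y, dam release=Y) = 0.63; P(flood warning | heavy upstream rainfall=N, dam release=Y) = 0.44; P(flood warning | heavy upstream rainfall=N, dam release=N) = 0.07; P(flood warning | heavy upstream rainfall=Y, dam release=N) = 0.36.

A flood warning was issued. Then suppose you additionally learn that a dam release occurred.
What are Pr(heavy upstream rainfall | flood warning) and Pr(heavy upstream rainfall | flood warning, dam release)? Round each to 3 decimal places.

P(flood warning) = 0.07*0.45*0.75 + 0.44*0.45*0.25 + 0.36*0.55*0.75 + 0.63*0.55*0.25 = 0.023625 + 0.049500 + 0.148500 + 0.086625 = 0.308250
Restricting to configurations with heavy upstream rainfall present: 0.148500 + 0.086625 = 0.235125.
P(heavy upstream rainfall | flood warning) = 0.235125 / 0.308250 ≈ 0.763

Now also conditioning on dam release=true:
P(flood warning | dam release) = 0.44×0.45 + 0.63×0.55 = 0.198000 + 0.346500 = 0.544500
The heavy upstream rainfall-present share is 0.63×0.55 = 0.346500.
P(heavy upstream rainfall | flood warning, dam release) = 0.346500 / 0.544500 ≈ 0.636
The drop from 0.763 to 0.636 is the explaining-away (discounting) effect.

Pr(heavy upstream rainfall | flood warning) ≈ 0.763; Pr(heavy upstream rainfall | flood warning, dam release) ≈ 0.636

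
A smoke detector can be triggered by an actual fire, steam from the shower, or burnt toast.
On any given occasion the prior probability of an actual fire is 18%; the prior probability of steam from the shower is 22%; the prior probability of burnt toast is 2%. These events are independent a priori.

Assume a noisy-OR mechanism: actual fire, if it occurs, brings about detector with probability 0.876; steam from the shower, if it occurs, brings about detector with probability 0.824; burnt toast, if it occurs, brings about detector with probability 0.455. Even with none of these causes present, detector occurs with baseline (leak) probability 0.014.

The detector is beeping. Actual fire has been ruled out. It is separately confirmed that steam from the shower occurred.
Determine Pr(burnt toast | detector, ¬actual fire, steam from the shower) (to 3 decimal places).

Pr(burnt toast | detector, ¬actual fire, steam from the shower) ≈ 0.022

Under noisy-OR, P(detector | causes) = 1 − (1−0.014)·∏(1−qᵢ) over the active causes.
P(detector | ¬actual fire, steam from the shower) = 0.826464·0.98 + 0.905423·0.02 = 0.809935 + 0.018108 = 0.828043
Restricting to configurations with burnt toast present: 0.905423·0.02 = 0.018108.
Hence the posterior is 0.018108/0.828043 ≈ 0.022.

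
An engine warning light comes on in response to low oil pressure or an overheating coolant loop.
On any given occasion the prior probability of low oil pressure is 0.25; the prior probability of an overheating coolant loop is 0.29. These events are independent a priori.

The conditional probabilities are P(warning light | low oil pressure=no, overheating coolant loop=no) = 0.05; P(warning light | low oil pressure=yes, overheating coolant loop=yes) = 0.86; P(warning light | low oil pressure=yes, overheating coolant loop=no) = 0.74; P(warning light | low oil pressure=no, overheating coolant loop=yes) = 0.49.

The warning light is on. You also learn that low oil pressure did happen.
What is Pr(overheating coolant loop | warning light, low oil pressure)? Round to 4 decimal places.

Pr(overheating coolant loop | warning light, low oil pressure) ≈ 0.3219

Weight on overheating coolant loop=true, given the evidence: 0.86·0.29 = 0.249400
Denominator P(warning light | low oil pressure): 0.74·0.71 + 0.86·0.29 = 0.774800
Posterior = 0.249400 / 0.774800 ≈ 0.3219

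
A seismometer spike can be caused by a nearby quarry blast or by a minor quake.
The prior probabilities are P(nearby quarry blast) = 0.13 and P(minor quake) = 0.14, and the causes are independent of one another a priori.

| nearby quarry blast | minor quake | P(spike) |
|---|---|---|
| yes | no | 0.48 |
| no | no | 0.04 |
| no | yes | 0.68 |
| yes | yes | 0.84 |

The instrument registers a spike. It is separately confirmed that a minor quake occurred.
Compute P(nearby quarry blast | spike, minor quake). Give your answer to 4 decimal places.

For the numerator, keep only nearby quarry blast=true terms: 0.84×0.13 = 0.109200
The normalizing constant is 0.68×0.87 + 0.84×0.13 = 0.700800
Posterior = 0.109200 / 0.700800 ≈ 0.1558

P(nearby quarry blast | spike, minor quake) ≈ 0.1558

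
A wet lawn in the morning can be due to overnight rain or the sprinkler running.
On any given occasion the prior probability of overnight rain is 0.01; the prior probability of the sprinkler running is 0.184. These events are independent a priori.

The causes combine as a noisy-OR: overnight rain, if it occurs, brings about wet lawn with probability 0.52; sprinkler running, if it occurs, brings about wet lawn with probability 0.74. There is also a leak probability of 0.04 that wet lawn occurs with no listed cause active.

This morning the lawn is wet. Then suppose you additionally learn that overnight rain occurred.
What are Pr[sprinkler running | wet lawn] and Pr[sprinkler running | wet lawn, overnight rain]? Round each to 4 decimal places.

Under noisy-OR, P(wet lawn | causes) = 1 − (1−0.04)·∏(1−qᵢ) over the active causes.
For the numerator, keep only sprinkler running=true terms: 0.136693 + 0.001620 = 0.138313
The normalizing constant is 0.04×0.99×0.816 + 0.7504×0.99×0.184 + 0.5392×0.01×0.816 + 0.880192×0.01×0.184 = 0.175027
Posterior = 0.138313 / 0.175027 ≈ 0.7902

With the extra evidence:
Enumerate both values of sprinkler running and weight by the priors:
  P(wet lawn | overnight rain) = 0.5392·0.816 + 0.880192·0.184
        = 0.439987 + 0.161955 = 0.601942
The terms with sprinkler running present sum to 0.161955, so
  P(sprinkler running | wet lawn, overnight rain) = 0.161955 / 0.601942 ≈ 0.2691
The drop from 0.7902 to 0.2691 is the explaining-away (discounting) effect.

Pr[sprinkler running | wet lawn] ≈ 0.7902; Pr[sprinkler running | wet lawn, overnight rain] ≈ 0.2691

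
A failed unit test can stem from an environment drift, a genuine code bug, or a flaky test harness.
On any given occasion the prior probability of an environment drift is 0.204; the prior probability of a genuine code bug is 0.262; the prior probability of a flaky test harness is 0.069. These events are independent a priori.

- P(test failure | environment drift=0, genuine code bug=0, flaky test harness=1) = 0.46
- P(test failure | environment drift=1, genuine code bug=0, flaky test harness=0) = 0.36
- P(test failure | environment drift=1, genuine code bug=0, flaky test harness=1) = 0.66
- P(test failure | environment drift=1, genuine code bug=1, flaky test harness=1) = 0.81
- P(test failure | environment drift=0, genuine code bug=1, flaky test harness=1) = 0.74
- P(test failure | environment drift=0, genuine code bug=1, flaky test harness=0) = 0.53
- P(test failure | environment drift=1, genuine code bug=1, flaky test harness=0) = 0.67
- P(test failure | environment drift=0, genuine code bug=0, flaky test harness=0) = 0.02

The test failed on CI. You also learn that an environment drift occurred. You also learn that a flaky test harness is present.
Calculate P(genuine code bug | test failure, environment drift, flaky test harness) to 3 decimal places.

P(test failure | environment drift, flaky test harness) = 0.66·0.738 + 0.81·0.262 = 0.487080 + 0.212220 = 0.699300
Of this, 0.212220 comes from 0.81·0.262 (the genuine code bug=true cases).
P(genuine code bug | test failure, environment drift, flaky test harness) = 0.212220 / 0.699300 ≈ 0.303

P(genuine code bug | test failure, environment drift, flaky test harness) ≈ 0.303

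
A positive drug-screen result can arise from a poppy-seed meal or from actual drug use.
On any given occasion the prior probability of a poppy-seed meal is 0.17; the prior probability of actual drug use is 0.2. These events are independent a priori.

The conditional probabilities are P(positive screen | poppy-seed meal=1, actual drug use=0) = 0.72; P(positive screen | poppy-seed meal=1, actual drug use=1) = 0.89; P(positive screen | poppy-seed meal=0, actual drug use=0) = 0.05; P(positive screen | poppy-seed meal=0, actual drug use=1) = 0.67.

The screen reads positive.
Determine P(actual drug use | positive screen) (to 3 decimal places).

Weight on actual drug use=true, given the evidence: 0.111220 + 0.030260 = 0.141480
The normalizing constant is 0.05×0.83×0.8 + 0.67×0.83×0.2 + 0.72×0.17×0.8 + 0.89×0.17×0.2 = 0.272600
Posterior = 0.141480 / 0.272600 ≈ 0.519

P(actual drug use | positive screen) ≈ 0.519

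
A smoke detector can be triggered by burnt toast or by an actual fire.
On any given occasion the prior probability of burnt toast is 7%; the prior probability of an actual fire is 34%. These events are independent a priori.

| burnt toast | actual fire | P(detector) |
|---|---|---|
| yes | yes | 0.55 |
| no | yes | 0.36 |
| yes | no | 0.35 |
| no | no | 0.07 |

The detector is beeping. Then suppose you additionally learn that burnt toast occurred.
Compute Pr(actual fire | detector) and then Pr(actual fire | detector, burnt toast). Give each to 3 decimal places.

Pr(actual fire | detector) ≈ 0.682; Pr(actual fire | detector, burnt toast) ≈ 0.447

Sum P(detector|·) weighted by the priors over the 4 (burnt toast, actual fire) configurations:
  P(detector) = 0.07×0.93×0.66 + 0.36×0.93×0.34 + 0.35×0.07×0.66 + 0.55×0.07×0.34
        = 0.042966 + 0.113832 + 0.016170 + 0.013090 = 0.186058
The terms with actual fire present sum to 0.126922, so
  P(actual fire | detector) = 0.126922 / 0.186058 ≈ 0.682

Now condition on the additional information:
Weight on actual fire=true, given the evidence: 0.55·0.34 = 0.187000
The normalizing constant is 0.35·0.66 + 0.55·0.34 = 0.418000
P(actual fire | detector, burnt toast) = 0.187000/0.418000 ≈ 0.447
— burnt toast explains away the evidence for actual fire.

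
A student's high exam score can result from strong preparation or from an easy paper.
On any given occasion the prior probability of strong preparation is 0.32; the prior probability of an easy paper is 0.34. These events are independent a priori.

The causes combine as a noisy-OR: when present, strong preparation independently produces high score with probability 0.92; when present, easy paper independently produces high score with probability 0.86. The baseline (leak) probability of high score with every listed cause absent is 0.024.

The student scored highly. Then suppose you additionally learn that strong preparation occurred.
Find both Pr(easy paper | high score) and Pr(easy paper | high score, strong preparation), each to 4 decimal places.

Pr(easy paper | high score) ≈ 0.5992; Pr(easy paper | high score, strong preparation) ≈ 0.3559

Under noisy-OR, P(high score | causes) = 1 − (1−0.024)·∏(1−qᵢ) over the active causes.
Weight on easy paper=true, given the evidence: 0.199609 + 0.107611 = 0.307220
The normalizing constant is 0.024×0.68×0.66 + 0.86336×0.68×0.34 + 0.92192×0.32×0.66 + 0.989069×0.32×0.34 = 0.512701
Posterior = 0.307220 / 0.512701 ≈ 0.5992

With the extra evidence:
By total probability over both values of easy paper:
  P(high score | strong preparation) = 0.92192*0.66 + 0.989069*0.34
        = 0.608467 + 0.336283 = 0.944750
Configurations with easy paper contribute 0.336283, so
  P(easy paper | high score, strong preparation) = 0.336283 / 0.944750 ≈ 0.3559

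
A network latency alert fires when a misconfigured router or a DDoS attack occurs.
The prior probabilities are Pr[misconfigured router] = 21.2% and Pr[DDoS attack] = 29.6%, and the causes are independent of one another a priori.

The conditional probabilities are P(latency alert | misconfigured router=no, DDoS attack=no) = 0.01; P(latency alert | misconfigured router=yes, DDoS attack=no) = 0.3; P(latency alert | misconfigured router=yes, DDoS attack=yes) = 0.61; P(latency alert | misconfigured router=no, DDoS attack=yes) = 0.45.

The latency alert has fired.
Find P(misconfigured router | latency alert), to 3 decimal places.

P(misconfigured router | latency alert) ≈ 0.429

Sum P(latency alert|·) weighted by the priors over the 4 (misconfigured router, DDoS attack) configurations:
  P(latency alert) = 0.01×0.788×0.704 + 0.45×0.788×0.296 + 0.3×0.212×0.704 + 0.61×0.212×0.296
        = 0.005548 + 0.104962 + 0.044774 + 0.038279 = 0.193563
Keeping only the misconfigured router-present terms gives 0.083053, so
  P(misconfigured router | latency alert) = 0.083053 / 0.193563 ≈ 0.429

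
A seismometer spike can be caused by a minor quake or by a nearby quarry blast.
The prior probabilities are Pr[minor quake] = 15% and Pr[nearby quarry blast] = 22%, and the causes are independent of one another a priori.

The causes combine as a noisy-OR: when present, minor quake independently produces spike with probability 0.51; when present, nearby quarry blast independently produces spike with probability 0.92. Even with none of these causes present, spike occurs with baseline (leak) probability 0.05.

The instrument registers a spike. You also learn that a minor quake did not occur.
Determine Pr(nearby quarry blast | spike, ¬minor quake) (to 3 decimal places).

Under noisy-OR, P(spike | causes) = 1 − (1−0.05)·∏(1−qᵢ) over the active causes.
P(spike | ¬minor quake) = 0.05·0.78 + 0.924·0.22 = 0.039000 + 0.203280 = 0.242280
Restricting to configurations with nearby quarry blast present: 0.924·0.22 = 0.203280.
P(nearby quarry blast | spike, ¬minor quake) = 0.203280 / 0.242280 ≈ 0.839

Pr(nearby quarry blast | spike, ¬minor quake) ≈ 0.839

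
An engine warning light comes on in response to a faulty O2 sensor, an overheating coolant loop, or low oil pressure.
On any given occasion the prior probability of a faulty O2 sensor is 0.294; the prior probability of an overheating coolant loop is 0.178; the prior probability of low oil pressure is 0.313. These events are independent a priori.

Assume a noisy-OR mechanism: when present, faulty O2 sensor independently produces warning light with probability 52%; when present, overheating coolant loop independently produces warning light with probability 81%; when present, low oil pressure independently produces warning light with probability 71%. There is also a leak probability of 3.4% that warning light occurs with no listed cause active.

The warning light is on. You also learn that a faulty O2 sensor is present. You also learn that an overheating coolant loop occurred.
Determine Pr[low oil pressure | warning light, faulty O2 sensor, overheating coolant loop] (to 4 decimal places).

Under noisy-OR, P(warning light | causes) = 1 − (1−0.034)·∏(1−qᵢ) over the active causes.
P(warning light | faulty O2 sensor, overheating coolant loop) = 0.911901·0.687 + 0.974451·0.313 = 0.626476 + 0.305003 = 0.931479
Restricting to configurations with low oil pressure present: 0.974451·0.313 = 0.305003.
Hence the posterior is 0.305003/0.931479 ≈ 0.3274.

Pr[low oil pressure | warning light, faulty O2 sensor, overheating coolant loop] ≈ 0.3274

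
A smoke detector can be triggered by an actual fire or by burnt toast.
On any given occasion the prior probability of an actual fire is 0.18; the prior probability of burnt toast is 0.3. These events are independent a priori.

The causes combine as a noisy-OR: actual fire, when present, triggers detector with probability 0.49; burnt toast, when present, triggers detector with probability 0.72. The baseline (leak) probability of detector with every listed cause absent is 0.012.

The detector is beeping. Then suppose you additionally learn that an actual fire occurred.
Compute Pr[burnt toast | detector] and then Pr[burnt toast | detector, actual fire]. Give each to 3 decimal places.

Pr[burnt toast | detector] ≈ 0.764; Pr[burnt toast | detector, actual fire] ≈ 0.426

Under noisy-OR, P(detector | causes) = 1 − (1−0.012)·∏(1−qᵢ) over the active causes.
P(detector) = 0.012×0.82×0.7 + 0.72336×0.82×0.3 + 0.49612×0.18×0.7 + 0.858914×0.18×0.3 = 0.006888 + 0.177947 + 0.062511 + 0.046381 = 0.293727
The burnt toast-present share is 0.177947 + 0.046381 = 0.224328.
So P(burnt toast | detector) = 0.224328/0.293727 ≈ 0.764.

Now condition on the additional information:
Weight on burnt toast=true, given the evidence: 0.858914×0.3 = 0.257674
The normalizing constant is 0.49612×0.7 + 0.858914×0.3 = 0.604958
Posterior = 0.257674 / 0.604958 ≈ 0.426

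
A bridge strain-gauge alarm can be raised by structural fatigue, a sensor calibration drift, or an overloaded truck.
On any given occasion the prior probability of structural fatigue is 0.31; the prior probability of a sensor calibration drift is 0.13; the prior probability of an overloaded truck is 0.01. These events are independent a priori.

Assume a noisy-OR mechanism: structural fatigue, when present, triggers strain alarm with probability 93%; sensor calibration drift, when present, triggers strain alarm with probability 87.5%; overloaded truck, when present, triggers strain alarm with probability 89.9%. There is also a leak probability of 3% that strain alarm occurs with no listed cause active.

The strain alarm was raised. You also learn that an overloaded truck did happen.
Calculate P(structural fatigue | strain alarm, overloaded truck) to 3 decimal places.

Under noisy-OR, P(strain alarm | causes) = 1 − (1−0.03)·∏(1−qᵢ) over the active causes.
P(strain alarm | overloaded truck) = 0.90203·0.69·0.87 + 0.987754·0.69·0.13 + 0.993142·0.31·0.87 + 0.999143·0.31·0.13 = 0.541489 + 0.088602 + 0.267850 + 0.040265 = 0.938206
Restricting to configurations with structural fatigue present: 0.267850 + 0.040265 = 0.308115.
So P(structural fatigue | strain alarm, overloaded truck) = 0.308115/0.938206 ≈ 0.328.

P(structural fatigue | strain alarm, overloaded truck) ≈ 0.328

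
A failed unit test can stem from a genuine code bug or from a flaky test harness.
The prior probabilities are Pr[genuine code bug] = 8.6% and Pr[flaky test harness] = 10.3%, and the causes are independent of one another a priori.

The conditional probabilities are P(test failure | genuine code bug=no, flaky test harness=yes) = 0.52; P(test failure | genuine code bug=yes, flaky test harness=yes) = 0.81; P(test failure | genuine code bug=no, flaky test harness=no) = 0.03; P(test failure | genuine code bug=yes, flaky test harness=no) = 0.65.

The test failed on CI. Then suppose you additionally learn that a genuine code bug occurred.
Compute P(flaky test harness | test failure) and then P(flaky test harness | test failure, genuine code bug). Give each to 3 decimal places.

P(test failure) = 0.03×0.914×0.897 + 0.52×0.914×0.103 + 0.65×0.086×0.897 + 0.81×0.086×0.103 = 0.024596 + 0.048954 + 0.050142 + 0.007175 = 0.130867
Restricting to configurations with flaky test harness present: 0.048954 + 0.007175 = 0.056129.
P(flaky test harness | test failure) = 0.056129 / 0.130867 ≈ 0.429

Now also conditioning on genuine code bug=true:
Sum P(test failure|·) weighted by the priors over both values of flaky test harness:
  P(test failure | genuine code bug) = 0.65·0.897 + 0.81·0.103
        = 0.583050 + 0.083430 = 0.666480
Configurations with flaky test harness contribute 0.083430, so
  P(flaky test harness | test failure, genuine code bug) = 0.083430 / 0.666480 ≈ 0.125

P(flaky test harness | test failure) ≈ 0.429; P(flaky test harness | test failure, genuine code bug) ≈ 0.125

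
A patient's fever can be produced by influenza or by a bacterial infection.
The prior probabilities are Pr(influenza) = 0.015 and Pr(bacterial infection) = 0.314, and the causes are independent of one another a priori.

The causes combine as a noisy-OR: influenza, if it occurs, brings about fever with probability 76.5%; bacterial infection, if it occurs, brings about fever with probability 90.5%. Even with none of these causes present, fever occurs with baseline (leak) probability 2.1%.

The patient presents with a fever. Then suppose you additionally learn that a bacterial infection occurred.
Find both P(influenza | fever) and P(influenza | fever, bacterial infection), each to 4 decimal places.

Under noisy-OR, P(fever | causes) = 1 − (1−0.021)·∏(1−qᵢ) over the active causes.
P(fever) = 0.021*0.985*0.686 + 0.906995*0.985*0.314 + 0.769935*0.015*0.686 + 0.978144*0.015*0.314 = 0.014190 + 0.280524 + 0.007923 + 0.004607 = 0.307244
Restricting to configurations with influenza present: 0.007923 + 0.004607 = 0.012530.
So P(influenza | fever) = 0.012530/0.307244 ≈ 0.0408.

With the extra evidence:
By total probability over both values of influenza:
  P(fever | bacterial infection) = 0.906995×0.985 + 0.978144×0.015
        = 0.893390 + 0.014672 = 0.908062
Configurations with influenza contribute 0.014672, so
  P(influenza | fever, bacterial infection) = 0.014672 / 0.908062 ≈ 0.0162
The drop from 0.0408 to 0.0162 is the explaining-away (discounting) effect.

P(influenza | fever) ≈ 0.0408; P(influenza | fever, bacterial infection) ≈ 0.0162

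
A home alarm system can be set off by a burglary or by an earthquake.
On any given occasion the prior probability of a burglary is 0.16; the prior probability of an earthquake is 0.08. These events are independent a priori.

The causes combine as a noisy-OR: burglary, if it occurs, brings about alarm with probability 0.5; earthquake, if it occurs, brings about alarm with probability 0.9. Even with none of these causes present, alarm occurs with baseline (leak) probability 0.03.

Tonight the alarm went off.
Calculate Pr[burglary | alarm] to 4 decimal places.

Under noisy-OR, P(alarm | causes) = 1 − (1−0.03)·∏(1−qᵢ) over the active causes.
P(alarm) = 0.03*0.84*0.92 + 0.903*0.84*0.08 + 0.515*0.16*0.92 + 0.9515*0.16*0.08 = 0.023184 + 0.060682 + 0.075808 + 0.012179 = 0.171853
Restricting to configurations with burglary present: 0.075808 + 0.012179 = 0.087987.
Hence the posterior is 0.087987/0.171853 ≈ 0.5120.

Pr[burglary | alarm] ≈ 0.5120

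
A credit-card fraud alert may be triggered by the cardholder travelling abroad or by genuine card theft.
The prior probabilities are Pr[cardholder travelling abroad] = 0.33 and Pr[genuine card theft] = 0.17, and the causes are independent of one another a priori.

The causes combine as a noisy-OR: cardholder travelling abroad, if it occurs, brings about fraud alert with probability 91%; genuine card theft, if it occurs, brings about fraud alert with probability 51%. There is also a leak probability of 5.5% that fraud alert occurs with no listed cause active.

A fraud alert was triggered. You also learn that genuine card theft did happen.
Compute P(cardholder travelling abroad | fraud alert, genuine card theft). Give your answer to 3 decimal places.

P(cardholder travelling abroad | fraud alert, genuine card theft) ≈ 0.468

Under noisy-OR, P(fraud alert | causes) = 1 − (1−0.055)·∏(1−qᵢ) over the active causes.
Numerator (weight on configurations with cardholder travelling abroad): 0.958326×0.33 = 0.316248
The normalizing constant is 0.53695×0.67 + 0.958326×0.33 = 0.676005
Posterior = 0.316248 / 0.676005 ≈ 0.468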